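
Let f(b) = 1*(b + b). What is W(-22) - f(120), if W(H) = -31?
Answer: -271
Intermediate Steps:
f(b) = 2*b (f(b) = 1*(2*b) = 2*b)
W(-22) - f(120) = -31 - 2*120 = -31 - 1*240 = -31 - 240 = -271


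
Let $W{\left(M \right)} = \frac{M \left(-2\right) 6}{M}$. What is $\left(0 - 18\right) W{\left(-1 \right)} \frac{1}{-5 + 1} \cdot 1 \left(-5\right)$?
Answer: $270$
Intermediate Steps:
$W{\left(M \right)} = -12$ ($W{\left(M \right)} = \frac{- 2 M 6}{M} = \frac{\left(-12\right) M}{M} = -12$)
$\left(0 - 18\right) W{\left(-1 \right)} \frac{1}{-5 + 1} \cdot 1 \left(-5\right) = \left(0 - 18\right) \left(-12\right) \frac{1}{-5 + 1} \cdot 1 \left(-5\right) = \left(0 - 18\right) \left(-12\right) \frac{1}{-4} \cdot 1 \left(-5\right) = \left(-18\right) \left(-12\right) \left(- \frac{1}{4}\right) 1 \left(-5\right) = 216 \left(\left(- \frac{1}{4}\right) \left(-5\right)\right) = 216 \cdot \frac{5}{4} = 270$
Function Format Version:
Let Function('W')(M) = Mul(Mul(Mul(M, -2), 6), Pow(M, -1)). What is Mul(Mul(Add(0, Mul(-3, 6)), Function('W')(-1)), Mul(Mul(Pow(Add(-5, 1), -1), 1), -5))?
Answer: 270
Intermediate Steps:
Function('W')(M) = -12 (Function('W')(M) = Mul(Mul(Mul(-2, M), 6), Pow(M, -1)) = Mul(Mul(-12, M), Pow(M, -1)) = -12)
Mul(Mul(Add(0, Mul(-3, 6)), Function('W')(-1)), Mul(Mul(Pow(Add(-5, 1), -1), 1), -5)) = Mul(Mul(Add(0, Mul(-3, 6)), -12), Mul(Mul(Pow(Add(-5, 1), -1), 1), -5)) = Mul(Mul(Add(0, -18), -12), Mul(Mul(Pow(-4, -1), 1), -5)) = Mul(Mul(-18, -12), Mul(Mul(Rational(-1, 4), 1), -5)) = Mul(216, Mul(Rational(-1, 4), -5)) = Mul(216, Rational(5, 4)) = 270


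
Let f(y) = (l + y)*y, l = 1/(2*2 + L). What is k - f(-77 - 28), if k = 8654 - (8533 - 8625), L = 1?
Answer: -2258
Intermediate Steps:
l = 1/5 (l = 1/(2*2 + 1) = 1/(4 + 1) = 1/5 ≈ 0.20000)
f(y) = y*(1/5 + y) (f(y) = (1/5 + y)*y = y*(1/5 + y))
k = 8746 (k = 8654 - 1*(-92) = 8654 + 92 = 8746)
k - f(-77 - 28) = 8746 - (-77 - 28)*(1/5 + (-77 - 28)) = 8746 - (-105)*(1/5 - 105) = 8746 - (-105)*(-524)/5 = 8746 - 1*11004 = 8746 - 11004 = -2258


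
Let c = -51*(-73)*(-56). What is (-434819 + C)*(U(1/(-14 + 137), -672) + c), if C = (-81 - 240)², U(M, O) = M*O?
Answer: 2836115316496/41 ≈ 6.9174e+10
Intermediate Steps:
c = -208488 (c = 3723*(-56) = -208488)
C = 103041 (C = (-321)² = 103041)
(-434819 + C)*(U(1/(-14 + 137), -672) + c) = (-434819 + 103041)*(-672/(-14 + 137) - 208488) = -331778*(-672/123 - 208488) = -331778*((1/123)*(-672) - 208488) = -331778*(-224/41 - 208488) = -331778*(-8548232/41) = 2836115316496/41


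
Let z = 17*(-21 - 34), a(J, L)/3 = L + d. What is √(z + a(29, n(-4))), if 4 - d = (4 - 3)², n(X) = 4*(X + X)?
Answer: I*√1022 ≈ 31.969*I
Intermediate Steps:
n(X) = 8*X (n(X) = 4*(2*X) = 8*X)
d = 3 (d = 4 - (4 - 3)² = 4 - 1*1² = 4 - 1*1 = 4 - 1 = 3)
a(J, L) = 9 + 3*L (a(J, L) = 3*(L + 3) = 3*(3 + L) = 9 + 3*L)
z = -935 (z = 17*(-55) = -935)
√(z + a(29, n(-4))) = √(-935 + (9 + 3*(8*(-4)))) = √(-935 + (9 + 3*(-32))) = √(-935 + (9 - 96)) = √(-935 - 87) = √(-1022) = I*√1022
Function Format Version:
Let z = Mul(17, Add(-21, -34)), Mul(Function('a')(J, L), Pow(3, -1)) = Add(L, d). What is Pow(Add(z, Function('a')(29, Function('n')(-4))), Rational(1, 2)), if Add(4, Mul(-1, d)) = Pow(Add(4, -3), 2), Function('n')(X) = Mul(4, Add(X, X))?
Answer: Mul(I, Pow(1022, Rational(1, 2))) ≈ Mul(31.969, I)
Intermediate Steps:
Function('n')(X) = Mul(8, X) (Function('n')(X) = Mul(4, Mul(2, X)) = Mul(8, X))
d = 3 (d = Add(4, Mul(-1, Pow(Add(4, -3), 2))) = Add(4, Mul(-1, Pow(1, 2))) = Add(4, Mul(-1, 1)) = Add(4, -1) = 3)
Function('a')(J, L) = Add(9, Mul(3, L)) (Function('a')(J, L) = Mul(3, Add(L, 3)) = Mul(3, Add(3, L)) = Add(9, Mul(3, L)))
z = -935 (z = Mul(17, -55) = -935)
Pow(Add(z, Function('a')(29, Function('n')(-4))), Rational(1, 2)) = Pow(Add(-935, Add(9, Mul(3, Mul(8, -4)))), Rational(1, 2)) = Pow(Add(-935, Add(9, Mul(3, -32))), Rational(1, 2)) = Pow(Add(-935, Add(9, -96)), Rational(1, 2)) = Pow(Add(-935, -87), Rational(1, 2)) = Pow(-1022, Rational(1, 2)) = Mul(I, Pow(1022, Rational(1, 2)))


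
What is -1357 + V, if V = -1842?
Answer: -3199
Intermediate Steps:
-1357 + V = -1357 - 1842 = -3199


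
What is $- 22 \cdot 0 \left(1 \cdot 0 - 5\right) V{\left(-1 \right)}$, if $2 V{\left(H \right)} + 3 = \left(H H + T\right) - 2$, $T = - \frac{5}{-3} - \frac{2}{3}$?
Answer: $0$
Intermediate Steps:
$T = 1$ ($T = \left(-5\right) \left(- \frac{1}{3}\right) - \frac{2}{3} = \frac{5}{3} - \frac{2}{3} = 1$)
$V{\left(H \right)} = -2 + \frac{H^{2}}{2}$ ($V{\left(H \right)} = - \frac{3}{2} + \frac{\left(H H + 1\right) - 2}{2} = - \frac{3}{2} + \frac{\left(H^{2} + 1\right) - 2}{2} = - \frac{3}{2} + \frac{\left(1 + H^{2}\right) - 2}{2} = - \frac{3}{2} + \frac{-1 + H^{2}}{2} = - \frac{3}{2} + \left(- \frac{1}{2} + \frac{H^{2}}{2}\right) = -2 + \frac{H^{2}}{2}$)
$- 22 \cdot 0 \left(1 \cdot 0 - 5\right) V{\left(-1 \right)} = - 22 \cdot 0 \left(1 \cdot 0 - 5\right) \left(-2 + \frac{\left(-1\right)^{2}}{2}\right) = - 22 \cdot 0 \left(0 - 5\right) \left(-2 + \frac{1}{2} \cdot 1\right) = - 22 \cdot 0 \left(-5\right) \left(-2 + \frac{1}{2}\right) = \left(-22\right) 0 \left(- \frac{3}{2}\right) = 0 \left(- \frac{3}{2}\right) = 0$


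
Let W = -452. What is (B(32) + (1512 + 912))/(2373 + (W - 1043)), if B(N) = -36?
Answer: 1194/439 ≈ 2.7198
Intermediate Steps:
(B(32) + (1512 + 912))/(2373 + (W - 1043)) = (-36 + (1512 + 912))/(2373 + (-452 - 1043)) = (-36 + 2424)/(2373 - 1495) = 2388/878 = 2388*(1/878) = 1194/439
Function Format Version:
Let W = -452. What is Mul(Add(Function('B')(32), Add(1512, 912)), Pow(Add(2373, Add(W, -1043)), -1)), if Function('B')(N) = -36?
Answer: Rational(1194, 439) ≈ 2.7198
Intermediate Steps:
Mul(Add(Function('B')(32), Add(1512, 912)), Pow(Add(2373, Add(W, -1043)), -1)) = Mul(Add(-36, Add(1512, 912)), Pow(Add(2373, Add(-452, -1043)), -1)) = Mul(Add(-36, 2424), Pow(Add(2373, -1495), -1)) = Mul(2388, Pow(878, -1)) = Mul(2388, Rational(1, 878)) = Rational(1194, 439)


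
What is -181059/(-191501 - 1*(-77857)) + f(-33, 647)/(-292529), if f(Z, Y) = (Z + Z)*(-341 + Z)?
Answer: 50159819715/33244165676 ≈ 1.5088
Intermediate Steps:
f(Z, Y) = 2*Z*(-341 + Z) (f(Z, Y) = (2*Z)*(-341 + Z) = 2*Z*(-341 + Z))
-181059/(-191501 - 1*(-77857)) + f(-33, 647)/(-292529) = -181059/(-191501 - 1*(-77857)) + (2*(-33)*(-341 - 33))/(-292529) = -181059/(-191501 + 77857) + (2*(-33)*(-374))*(-1/292529) = -181059/(-113644) + 24684*(-1/292529) = -181059*(-1/113644) - 24684/292529 = 181059/113644 - 24684/292529 = 50159819715/33244165676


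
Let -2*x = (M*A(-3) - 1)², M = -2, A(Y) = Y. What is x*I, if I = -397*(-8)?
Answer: -39700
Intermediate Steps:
I = 3176
x = -25/2 (x = -(-2*(-3) - 1)²/2 = -(6 - 1)²/2 = -½*5² = -½*25 = -25/2 ≈ -12.500)
x*I = -25/2*3176 = -39700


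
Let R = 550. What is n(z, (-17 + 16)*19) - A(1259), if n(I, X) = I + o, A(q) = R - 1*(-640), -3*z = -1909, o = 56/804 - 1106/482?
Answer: -8975982/16147 ≈ -555.89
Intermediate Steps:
o = -107779/48441 (o = 56*(1/804) - 1106*1/482 = 14/201 - 553/241 = -107779/48441 ≈ -2.2250)
z = 1909/3 (z = -1/3*(-1909) = 1909/3 ≈ 636.33)
A(q) = 1190 (A(q) = 550 - 1*(-640) = 550 + 640 = 1190)
n(I, X) = -107779/48441 + I (n(I, X) = I - 107779/48441 = -107779/48441 + I)
n(z, (-17 + 16)*19) - A(1259) = (-107779/48441 + 1909/3) - 1*1190 = 10238948/16147 - 1190 = -8975982/16147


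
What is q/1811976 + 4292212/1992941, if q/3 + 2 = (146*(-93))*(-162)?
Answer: 3488101246949/601860210236 ≈ 5.7955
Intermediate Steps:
q = 6598902 (q = -6 + 3*((146*(-93))*(-162)) = -6 + 3*(-13578*(-162)) = -6 + 3*2199636 = -6 + 6598908 = 6598902)
q/1811976 + 4292212/1992941 = 6598902/1811976 + 4292212/1992941 = 6598902*(1/1811976) + 4292212*(1/1992941) = 1099817/301996 + 4292212/1992941 = 3488101246949/601860210236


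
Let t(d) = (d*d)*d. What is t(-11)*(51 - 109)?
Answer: 77198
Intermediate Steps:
t(d) = d³ (t(d) = d²*d = d³)
t(-11)*(51 - 109) = (-11)³*(51 - 109) = -1331*(-58) = 77198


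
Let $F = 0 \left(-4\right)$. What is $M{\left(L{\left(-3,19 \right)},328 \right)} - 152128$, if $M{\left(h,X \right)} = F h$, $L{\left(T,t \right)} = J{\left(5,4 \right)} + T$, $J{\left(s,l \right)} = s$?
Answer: $-152128$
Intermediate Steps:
$F = 0$
$L{\left(T,t \right)} = 5 + T$
$M{\left(h,X \right)} = 0$ ($M{\left(h,X \right)} = 0 h = 0$)
$M{\left(L{\left(-3,19 \right)},328 \right)} - 152128 = 0 - 152128 = -152128$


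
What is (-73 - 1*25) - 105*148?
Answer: -15638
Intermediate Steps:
(-73 - 1*25) - 105*148 = (-73 - 25) - 15540 = -98 - 15540 = -15638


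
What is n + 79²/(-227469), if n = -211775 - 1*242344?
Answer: -103298001052/227469 ≈ -4.5412e+5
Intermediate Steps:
n = -454119 (n = -211775 - 242344 = -454119)
n + 79²/(-227469) = -454119 + 79²/(-227469) = -454119 + 6241*(-1/227469) = -454119 - 6241/227469 = -103298001052/227469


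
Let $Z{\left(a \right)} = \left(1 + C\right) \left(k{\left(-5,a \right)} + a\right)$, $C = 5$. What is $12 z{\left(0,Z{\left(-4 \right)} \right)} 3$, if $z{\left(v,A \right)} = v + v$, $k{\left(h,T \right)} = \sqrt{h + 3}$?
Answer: $0$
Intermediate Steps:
$k{\left(h,T \right)} = \sqrt{3 + h}$
$Z{\left(a \right)} = 6 a + 6 i \sqrt{2}$ ($Z{\left(a \right)} = \left(1 + 5\right) \left(\sqrt{3 - 5} + a\right) = 6 \left(\sqrt{-2} + a\right) = 6 \left(i \sqrt{2} + a\right) = 6 \left(a + i \sqrt{2}\right) = 6 a + 6 i \sqrt{2}$)
$z{\left(v,A \right)} = 2 v$
$12 z{\left(0,Z{\left(-4 \right)} \right)} 3 = 12 \cdot 2 \cdot 0 \cdot 3 = 12 \cdot 0 \cdot 3 = 0 \cdot 3 = 0$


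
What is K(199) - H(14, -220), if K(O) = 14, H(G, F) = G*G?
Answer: -182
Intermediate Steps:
H(G, F) = G²
K(199) - H(14, -220) = 14 - 1*14² = 14 - 1*196 = 14 - 196 = -182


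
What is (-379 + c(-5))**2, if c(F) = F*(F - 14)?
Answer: 80656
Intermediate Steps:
c(F) = F*(-14 + F)
(-379 + c(-5))**2 = (-379 - 5*(-14 - 5))**2 = (-379 - 5*(-19))**2 = (-379 + 95)**2 = (-284)**2 = 80656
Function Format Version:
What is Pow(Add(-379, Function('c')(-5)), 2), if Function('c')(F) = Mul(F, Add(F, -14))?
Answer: 80656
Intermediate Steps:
Function('c')(F) = Mul(F, Add(-14, F))
Pow(Add(-379, Function('c')(-5)), 2) = Pow(Add(-379, Mul(-5, Add(-14, -5))), 2) = Pow(Add(-379, Mul(-5, -19)), 2) = Pow(Add(-379, 95), 2) = Pow(-284, 2) = 80656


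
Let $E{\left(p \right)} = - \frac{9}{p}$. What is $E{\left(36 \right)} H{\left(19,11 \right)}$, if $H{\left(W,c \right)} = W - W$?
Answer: $0$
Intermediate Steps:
$H{\left(W,c \right)} = 0$
$E{\left(36 \right)} H{\left(19,11 \right)} = - \frac{9}{36} \cdot 0 = \left(-9\right) \frac{1}{36} \cdot 0 = \left(- \frac{1}{4}\right) 0 = 0$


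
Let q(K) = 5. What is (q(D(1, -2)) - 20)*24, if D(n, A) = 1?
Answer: -360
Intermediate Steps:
(q(D(1, -2)) - 20)*24 = (5 - 20)*24 = -15*24 = -360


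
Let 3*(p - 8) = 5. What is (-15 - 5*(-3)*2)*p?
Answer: 145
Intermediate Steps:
p = 29/3 (p = 8 + (1/3)*5 = 8 + 5/3 = 29/3 ≈ 9.6667)
(-15 - 5*(-3)*2)*p = (-15 - 5*(-3)*2)*(29/3) = (-15 + 15*2)*(29/3) = (-15 + 30)*(29/3) = 15*(29/3) = 145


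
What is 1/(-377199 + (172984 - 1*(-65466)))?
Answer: -1/138749 ≈ -7.2073e-6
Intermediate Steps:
1/(-377199 + (172984 - 1*(-65466))) = 1/(-377199 + (172984 + 65466)) = 1/(-377199 + 238450) = 1/(-138749) = -1/138749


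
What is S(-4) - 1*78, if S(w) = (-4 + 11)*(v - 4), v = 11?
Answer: -29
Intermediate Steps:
S(w) = 49 (S(w) = (-4 + 11)*(11 - 4) = 7*7 = 49)
S(-4) - 1*78 = 49 - 1*78 = 49 - 78 = -29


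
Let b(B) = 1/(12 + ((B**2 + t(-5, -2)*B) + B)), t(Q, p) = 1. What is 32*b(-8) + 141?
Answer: 2123/15 ≈ 141.53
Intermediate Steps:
b(B) = 1/(12 + B**2 + 2*B) (b(B) = 1/(12 + ((B**2 + 1*B) + B)) = 1/(12 + ((B**2 + B) + B)) = 1/(12 + ((B + B**2) + B)) = 1/(12 + (B**2 + 2*B)) = 1/(12 + B**2 + 2*B))
32*b(-8) + 141 = 32/(12 + (-8)**2 + 2*(-8)) + 141 = 32/(12 + 64 - 16) + 141 = 32/60 + 141 = 32*(1/60) + 141 = 8/15 + 141 = 2123/15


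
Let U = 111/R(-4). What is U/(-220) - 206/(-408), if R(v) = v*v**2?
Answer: 368221/718080 ≈ 0.51278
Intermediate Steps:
R(v) = v**3
U = -111/64 (U = 111/((-4)**3) = 111/(-64) = 111*(-1/64) = -111/64 ≈ -1.7344)
U/(-220) - 206/(-408) = -111/64/(-220) - 206/(-408) = -111/64*(-1/220) - 206*(-1/408) = 111/14080 + 103/204 = 368221/718080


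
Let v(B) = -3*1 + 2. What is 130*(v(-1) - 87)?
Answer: -11440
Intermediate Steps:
v(B) = -1 (v(B) = -3 + 2 = -1)
130*(v(-1) - 87) = 130*(-1 - 87) = 130*(-88) = -11440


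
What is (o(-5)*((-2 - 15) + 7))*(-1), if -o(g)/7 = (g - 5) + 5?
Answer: 350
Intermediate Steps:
o(g) = -7*g (o(g) = -7*((g - 5) + 5) = -7*((-5 + g) + 5) = -7*g)
(o(-5)*((-2 - 15) + 7))*(-1) = ((-7*(-5))*((-2 - 15) + 7))*(-1) = (35*(-17 + 7))*(-1) = (35*(-10))*(-1) = -350*(-1) = 350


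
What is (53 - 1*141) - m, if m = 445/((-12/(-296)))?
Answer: -33194/3 ≈ -11065.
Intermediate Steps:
m = 32930/3 (m = 445/((-12*(-1/296))) = 445/(3/74) = 445*(74/3) = 32930/3 ≈ 10977.)
(53 - 1*141) - m = (53 - 1*141) - 1*32930/3 = (53 - 141) - 32930/3 = -88 - 32930/3 = -33194/3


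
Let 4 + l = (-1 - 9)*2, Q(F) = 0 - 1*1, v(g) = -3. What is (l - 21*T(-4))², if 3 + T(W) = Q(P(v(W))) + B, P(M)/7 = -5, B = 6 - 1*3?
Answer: 9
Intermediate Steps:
B = 3 (B = 6 - 3 = 3)
P(M) = -35 (P(M) = 7*(-5) = -35)
Q(F) = -1 (Q(F) = 0 - 1 = -1)
l = -24 (l = -4 + (-1 - 9)*2 = -4 - 10*2 = -4 - 20 = -24)
T(W) = -1 (T(W) = -3 + (-1 + 3) = -3 + 2 = -1)
(l - 21*T(-4))² = (-24 - 21*(-1))² = (-24 + 21)² = (-3)² = 9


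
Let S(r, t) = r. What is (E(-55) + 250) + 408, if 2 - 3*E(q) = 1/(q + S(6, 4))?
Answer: 32275/49 ≈ 658.67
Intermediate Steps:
E(q) = ⅔ - 1/(3*(6 + q)) (E(q) = ⅔ - 1/(3*(q + 6)) = ⅔ - 1/(3*(6 + q)))
(E(-55) + 250) + 408 = ((11 + 2*(-55))/(3*(6 - 55)) + 250) + 408 = ((⅓)*(11 - 110)/(-49) + 250) + 408 = ((⅓)*(-1/49)*(-99) + 250) + 408 = (33/49 + 250) + 408 = 12283/49 + 408 = 32275/49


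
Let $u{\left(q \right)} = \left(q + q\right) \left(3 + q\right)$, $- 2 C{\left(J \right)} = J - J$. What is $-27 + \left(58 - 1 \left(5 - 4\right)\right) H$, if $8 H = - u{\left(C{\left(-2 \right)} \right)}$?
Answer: $-27$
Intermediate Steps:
$C{\left(J \right)} = 0$ ($C{\left(J \right)} = - \frac{J - J}{2} = \left(- \frac{1}{2}\right) 0 = 0$)
$u{\left(q \right)} = 2 q \left(3 + q\right)$
$H = 0$ ($H = \frac{\left(-1\right) 2 \cdot 0 \left(3 + 0\right)}{8} = \frac{\left(-1\right) 2 \cdot 0 \cdot 3}{8} = \frac{\left(-1\right) 0}{8} = \frac{1}{8} \cdot 0 = 0$)
$-27 + \left(58 - 1 \left(5 - 4\right)\right) H = -27 + \left(58 - 1 \left(5 - 4\right)\right) 0 = -27 + \left(58 - 1 \cdot 1\right) 0 = -27 + \left(58 - 1\right) 0 = -27 + 57 \cdot 0 = -27 + 0 = -27$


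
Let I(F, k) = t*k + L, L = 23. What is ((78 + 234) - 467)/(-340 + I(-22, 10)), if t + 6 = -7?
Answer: 155/447 ≈ 0.34676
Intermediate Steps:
t = -13 (t = -6 - 7 = -13)
I(F, k) = 23 - 13*k (I(F, k) = -13*k + 23 = 23 - 13*k)
((78 + 234) - 467)/(-340 + I(-22, 10)) = ((78 + 234) - 467)/(-340 + (23 - 13*10)) = (312 - 467)/(-340 + (23 - 130)) = -155/(-340 - 107) = -155/(-447) = -155*(-1/447) = 155/447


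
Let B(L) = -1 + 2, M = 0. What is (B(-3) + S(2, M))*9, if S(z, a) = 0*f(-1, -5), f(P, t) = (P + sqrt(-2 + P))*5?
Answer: 9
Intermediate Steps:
f(P, t) = 5*P + 5*sqrt(-2 + P)
B(L) = 1
S(z, a) = 0 (S(z, a) = 0*(5*(-1) + 5*sqrt(-2 - 1)) = 0*(-5 + 5*sqrt(-3)) = 0*(-5 + 5*(I*sqrt(3))) = 0*(-5 + 5*I*sqrt(3)) = 0)
(B(-3) + S(2, M))*9 = (1 + 0)*9 = 1*9 = 9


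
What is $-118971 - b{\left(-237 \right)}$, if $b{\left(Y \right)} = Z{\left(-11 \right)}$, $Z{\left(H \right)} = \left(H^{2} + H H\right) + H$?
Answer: $-119202$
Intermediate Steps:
$Z{\left(H \right)} = H + 2 H^{2}$ ($Z{\left(H \right)} = \left(H^{2} + H^{2}\right) + H = 2 H^{2} + H = H + 2 H^{2}$)
$b{\left(Y \right)} = 231$ ($b{\left(Y \right)} = - 11 \left(1 + 2 \left(-11\right)\right) = - 11 \left(1 - 22\right) = \left(-11\right) \left(-21\right) = 231$)
$-118971 - b{\left(-237 \right)} = -118971 - 231 = -119202$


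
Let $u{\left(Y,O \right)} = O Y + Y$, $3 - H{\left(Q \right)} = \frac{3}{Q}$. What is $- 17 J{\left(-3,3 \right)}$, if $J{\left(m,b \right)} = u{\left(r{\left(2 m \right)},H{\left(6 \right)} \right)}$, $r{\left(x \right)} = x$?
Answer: $357$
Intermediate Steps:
$H{\left(Q \right)} = 3 - \frac{3}{Q}$
$u{\left(Y,O \right)} = Y + O Y$
$J{\left(m,b \right)} = 7 m$ ($J{\left(m,b \right)} = 2 m \left(1 + \left(3 - \frac{3}{6}\right)\right) = 2 m \left(1 + \left(3 - \frac{1}{2}\right)\right) = 2 m \left(1 + \frac{5}{2}\right) = 2 m \frac{7}{2} = 7 m$)
$- 17 J{\left(-3,3 \right)} = - 17 \cdot 7 \left(-3\right) = \left(-17\right) \left(-21\right) = 357$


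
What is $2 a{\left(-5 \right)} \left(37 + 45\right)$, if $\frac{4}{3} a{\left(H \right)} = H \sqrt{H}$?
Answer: $- 615 i \sqrt{5} \approx - 1375.2 i$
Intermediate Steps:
$a{\left(H \right)} = \frac{3 H^{\frac{3}{2}}}{4}$ ($a{\left(H \right)} = \frac{3 H \sqrt{H}}{4} = \frac{3 H^{\frac{3}{2}}}{4}$)
$2 a{\left(-5 \right)} \left(37 + 45\right) = 2 \frac{3 \left(-5\right)^{\frac{3}{2}}}{4} \left(37 + 45\right) = 2 \frac{3 \left(- 5 i \sqrt{5}\right)}{4} \cdot 82 = 2 \left(- \frac{15 i \sqrt{5}}{4}\right) 82 = - \frac{15 i \sqrt{5}}{2} \cdot 82 = - 615 i \sqrt{5}$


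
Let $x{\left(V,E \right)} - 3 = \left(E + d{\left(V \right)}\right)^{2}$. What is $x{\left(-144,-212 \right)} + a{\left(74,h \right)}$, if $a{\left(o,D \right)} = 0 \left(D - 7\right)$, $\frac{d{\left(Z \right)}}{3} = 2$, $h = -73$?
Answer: $42439$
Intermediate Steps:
$d{\left(Z \right)} = 6$ ($d{\left(Z \right)} = 3 \cdot 2 = 6$)
$x{\left(V,E \right)} = 3 + \left(6 + E\right)^{2}$ ($x{\left(V,E \right)} = 3 + \left(E + 6\right)^{2} = 3 + \left(6 + E\right)^{2}$)
$a{\left(o,D \right)} = 0$ ($a{\left(o,D \right)} = 0 \left(-7 + D\right) = 0$)
$x{\left(-144,-212 \right)} + a{\left(74,h \right)} = \left(3 + \left(6 - 212\right)^{2}\right) + 0 = \left(3 + \left(-206\right)^{2}\right) + 0 = \left(3 + 42436\right) + 0 = 42439 + 0 = 42439$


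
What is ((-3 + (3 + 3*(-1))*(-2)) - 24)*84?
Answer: -2268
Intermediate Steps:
((-3 + (3 + 3*(-1))*(-2)) - 24)*84 = ((-3 + (3 - 3)*(-2)) - 24)*84 = ((-3 + 0*(-2)) - 24)*84 = ((-3 + 0) - 24)*84 = (-3 - 24)*84 = -27*84 = -2268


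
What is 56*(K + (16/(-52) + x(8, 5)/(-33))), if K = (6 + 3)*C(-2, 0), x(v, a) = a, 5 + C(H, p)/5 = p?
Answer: -5416432/429 ≈ -12626.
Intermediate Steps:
C(H, p) = -25 + 5*p
K = -225 (K = (6 + 3)*(-25 + 5*0) = 9*(-25 + 0) = 9*(-25) = -225)
56*(K + (16/(-52) + x(8, 5)/(-33))) = 56*(-225 + (16/(-52) + 5/(-33))) = 56*(-225 + (16*(-1/52) + 5*(-1/33))) = 56*(-225 + (-4/13 - 5/33)) = 56*(-225 - 197/429) = 56*(-96722/429) = -5416432/429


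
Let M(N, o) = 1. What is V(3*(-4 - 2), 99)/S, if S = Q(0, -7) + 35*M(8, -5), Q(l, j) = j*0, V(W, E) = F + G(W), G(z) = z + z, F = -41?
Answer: -11/5 ≈ -2.2000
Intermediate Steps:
G(z) = 2*z
V(W, E) = -41 + 2*W
Q(l, j) = 0
S = 35 (S = 0 + 35*1 = 0 + 35 = 35)
V(3*(-4 - 2), 99)/S = (-41 + 2*(3*(-4 - 2)))/35 = (-41 + 2*(3*(-6)))*(1/35) = (-41 + 2*(-18))*(1/35) = (-41 - 36)*(1/35) = -77*1/35 = -11/5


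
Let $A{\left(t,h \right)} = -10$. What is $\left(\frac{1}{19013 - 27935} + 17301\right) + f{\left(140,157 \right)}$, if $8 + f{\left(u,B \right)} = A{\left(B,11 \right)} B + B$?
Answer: $\frac{141681359}{8922} \approx 15880.0$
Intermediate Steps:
$f{\left(u,B \right)} = -8 - 9 B$ ($f{\left(u,B \right)} = -8 + \left(- 10 B + B\right) = -8 - 9 B$)
$\left(\frac{1}{19013 - 27935} + 17301\right) + f{\left(140,157 \right)} = \left(\frac{1}{19013 - 27935} + 17301\right) - 1421 = \left(\frac{1}{-8922} + 17301\right) - 1421 = \left(- \frac{1}{8922} + 17301\right) - 1421 = \frac{154359521}{8922} - 1421 = \frac{141681359}{8922}$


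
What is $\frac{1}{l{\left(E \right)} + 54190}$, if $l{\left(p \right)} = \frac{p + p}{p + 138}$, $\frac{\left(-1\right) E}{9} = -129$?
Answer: $\frac{433}{23465044} \approx 1.8453 \cdot 10^{-5}$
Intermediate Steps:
$E = 1161$ ($E = \left(-9\right) \left(-129\right) = 1161$)
$l{\left(p \right)} = \frac{2 p}{138 + p}$
$\frac{1}{l{\left(E \right)} + 54190} = \frac{1}{2 \cdot 1161 \frac{1}{138 + 1161} + 54190} = \frac{1}{2 \cdot 1161 \cdot \frac{1}{1299} + 54190} = \frac{1}{\frac{774}{433} + 54190} = \frac{1}{\frac{23465044}{433}} = \frac{433}{23465044}$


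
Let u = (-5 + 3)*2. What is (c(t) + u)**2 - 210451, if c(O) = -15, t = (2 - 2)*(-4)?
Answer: -210090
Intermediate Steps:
t = 0 (t = 0*(-4) = 0)
u = -4 (u = -2*2 = -4)
(c(t) + u)**2 - 210451 = (-15 - 4)**2 - 210451 = (-19)**2 - 210451 = 361 - 210451 = -210090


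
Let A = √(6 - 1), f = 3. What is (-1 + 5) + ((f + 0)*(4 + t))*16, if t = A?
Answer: 196 + 48*√5 ≈ 303.33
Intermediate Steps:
A = √5 ≈ 2.2361
t = √5 ≈ 2.2361
(-1 + 5) + ((f + 0)*(4 + t))*16 = (-1 + 5) + ((3 + 0)*(4 + √5))*16 = 4 + (3*(4 + √5))*16 = 4 + (12 + 3*√5)*16 = 4 + (192 + 48*√5) = 196 + 48*√5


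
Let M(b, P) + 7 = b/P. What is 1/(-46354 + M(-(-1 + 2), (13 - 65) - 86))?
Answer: -138/6397817 ≈ -2.1570e-5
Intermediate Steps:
M(b, P) = -7 + b/P
1/(-46354 + M(-(-1 + 2), (13 - 65) - 86)) = 1/(-46354 + (-7 + (-(-1 + 2))/((13 - 65) - 86))) = 1/(-46354 + (-7 + (-1*1)/(-52 - 86))) = 1/(-46354 + (-7 - 1/(-138))) = 1/(-46354 + (-7 - 1*(-1/138))) = 1/(-46354 + (-7 + 1/138)) = 1/(-46354 - 965/138) = 1/(-6397817/138) = -138/6397817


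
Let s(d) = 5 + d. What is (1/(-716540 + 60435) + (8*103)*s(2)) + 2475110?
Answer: 1627716460189/656105 ≈ 2.4809e+6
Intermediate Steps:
(1/(-716540 + 60435) + (8*103)*s(2)) + 2475110 = (1/(-716540 + 60435) + (8*103)*(5 + 2)) + 2475110 = (1/(-656105) + 824*7) + 2475110 = (-1/656105 + 5768) + 2475110 = 3784413639/656105 + 2475110 = 1627716460189/656105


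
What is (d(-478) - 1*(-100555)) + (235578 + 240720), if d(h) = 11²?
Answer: 576974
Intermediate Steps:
d(h) = 121
(d(-478) - 1*(-100555)) + (235578 + 240720) = (121 - 1*(-100555)) + (235578 + 240720) = (121 + 100555) + 476298 = 100676 + 476298 = 576974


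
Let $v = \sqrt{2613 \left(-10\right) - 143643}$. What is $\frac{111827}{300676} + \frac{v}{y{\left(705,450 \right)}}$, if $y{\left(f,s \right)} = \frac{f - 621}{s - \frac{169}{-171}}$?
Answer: $\frac{111827}{300676} + \frac{11017 i \sqrt{169773}}{2052} \approx 0.37192 + 2212.2 i$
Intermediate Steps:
$y{\left(f,s \right)} = \frac{-621 + f}{\frac{169}{171} + s}$ ($y{\left(f,s \right)} = \frac{-621 + f}{s - - \frac{169}{171}} = \frac{-621 + f}{s + \frac{169}{171}} = \frac{-621 + f}{\frac{169}{171} + s}$)
$v = i \sqrt{169773}$ ($v = \sqrt{-26130 - 143643} = \sqrt{-169773} = i \sqrt{169773} \approx 412.04 i$)
$\frac{111827}{300676} + \frac{v}{y{\left(705,450 \right)}} = \frac{111827}{300676} + \frac{i \sqrt{169773}}{171 \frac{1}{169 + 171 \cdot 450} \left(-621 + 705\right)} = 111827 \cdot \frac{1}{300676} + \frac{i \sqrt{169773}}{171 \frac{1}{169 + 76950} \cdot 84} = \frac{111827}{300676} + \frac{i \sqrt{169773}}{171 \cdot \frac{1}{77119} \cdot 84} = \frac{111827}{300676} + \frac{i \sqrt{169773}}{\frac{2052}{11017}} = \frac{111827}{300676} + i \sqrt{169773} \cdot \frac{11017}{2052} = \frac{111827}{300676} + \frac{11017 i \sqrt{169773}}{2052}$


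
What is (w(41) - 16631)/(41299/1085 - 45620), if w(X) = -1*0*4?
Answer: 18044635/49456401 ≈ 0.36486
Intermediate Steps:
w(X) = 0 (w(X) = 0*4 = 0)
(w(41) - 16631)/(41299/1085 - 45620) = (0 - 16631)/(41299/1085 - 45620) = -16631/(41299*(1/1085) - 45620) = -16631/(41299/1085 - 45620) = -16631/(-49456401/1085) = -16631*(-1085/49456401) = 18044635/49456401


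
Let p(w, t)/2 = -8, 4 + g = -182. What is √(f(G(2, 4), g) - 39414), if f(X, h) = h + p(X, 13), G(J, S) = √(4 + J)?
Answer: 8*I*√619 ≈ 199.04*I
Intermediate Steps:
g = -186 (g = -4 - 182 = -186)
p(w, t) = -16 (p(w, t) = 2*(-8) = -16)
f(X, h) = -16 + h (f(X, h) = h - 16 = -16 + h)
√(f(G(2, 4), g) - 39414) = √((-16 - 186) - 39414) = √(-202 - 39414) = √(-39616) = 8*I*√619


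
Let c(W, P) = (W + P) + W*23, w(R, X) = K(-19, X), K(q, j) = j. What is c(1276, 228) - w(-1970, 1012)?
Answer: 29840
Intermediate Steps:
w(R, X) = X
c(W, P) = P + 24*W (c(W, P) = (P + W) + 23*W = P + 24*W)
c(1276, 228) - w(-1970, 1012) = (228 + 24*1276) - 1*1012 = (228 + 30624) - 1012 = 30852 - 1012 = 29840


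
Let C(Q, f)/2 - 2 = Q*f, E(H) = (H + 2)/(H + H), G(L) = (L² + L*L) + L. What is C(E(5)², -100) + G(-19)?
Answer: 609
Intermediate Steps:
G(L) = L + 2*L² (G(L) = (L² + L²) + L = 2*L² + L = L + 2*L²)
E(H) = (2 + H)/(2*H) (E(H) = (2 + H)/((2*H)) = (2 + H)*(1/(2*H)) = (2 + H)/(2*H))
C(Q, f) = 4 + 2*Q*f (C(Q, f) = 4 + 2*(Q*f) = 4 + 2*Q*f)
C(E(5)², -100) + G(-19) = (4 + 2*((½)*(2 + 5)/5)²*(-100)) - 19*(1 + 2*(-19)) = (4 + 2*((½)*(⅕)*7)²*(-100)) - 19*(1 - 38) = (4 + 2*(7/10)²*(-100)) - 19*(-37) = (4 + 2*(49/100)*(-100)) + 703 = (4 - 98) + 703 = -94 + 703 = 609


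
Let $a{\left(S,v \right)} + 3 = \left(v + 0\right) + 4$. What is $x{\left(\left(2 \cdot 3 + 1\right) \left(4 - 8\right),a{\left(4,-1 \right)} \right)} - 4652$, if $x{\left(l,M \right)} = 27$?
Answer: $-4625$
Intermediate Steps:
$a{\left(S,v \right)} = 1 + v$ ($a{\left(S,v \right)} = -3 + \left(\left(v + 0\right) + 4\right) = -3 + \left(v + 4\right) = -3 + \left(4 + v\right) = 1 + v$)
$x{\left(\left(2 \cdot 3 + 1\right) \left(4 - 8\right),a{\left(4,-1 \right)} \right)} - 4652 = 27 - 4652 = -4625$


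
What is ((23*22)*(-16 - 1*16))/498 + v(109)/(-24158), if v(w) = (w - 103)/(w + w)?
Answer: -21318566059/655672278 ≈ -32.514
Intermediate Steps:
v(w) = (-103 + w)/(2*w) (v(w) = (-103 + w)/((2*w)) = (-103 + w)*(1/(2*w)) = (-103 + w)/(2*w))
((23*22)*(-16 - 1*16))/498 + v(109)/(-24158) = ((23*22)*(-16 - 1*16))/498 + ((1/2)*(-103 + 109)/109)/(-24158) = (506*(-16 - 16))*(1/498) + ((1/2)*(1/109)*6)*(-1/24158) = (506*(-32))*(1/498) + (3/109)*(-1/24158) = -16192*1/498 - 3/2633222 = -8096/249 - 3/2633222 = -21318566059/655672278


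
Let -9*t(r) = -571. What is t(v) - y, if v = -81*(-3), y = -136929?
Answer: 1232932/9 ≈ 1.3699e+5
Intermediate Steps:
v = 243
t(r) = 571/9 (t(r) = -⅑*(-571) = 571/9)
t(v) - y = 571/9 - 1*(-136929) = 571/9 + 136929 = 1232932/9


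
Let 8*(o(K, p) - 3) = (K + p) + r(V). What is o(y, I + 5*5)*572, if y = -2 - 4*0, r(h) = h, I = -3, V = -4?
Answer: 2860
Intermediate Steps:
y = -2 (y = -2 + 0 = -2)
o(K, p) = 5/2 + K/8 + p/8 (o(K, p) = 3 + ((K + p) - 4)/8 = 3 + (-4 + K + p)/8 = 3 + (-½ + K/8 + p/8) = 5/2 + K/8 + p/8)
o(y, I + 5*5)*572 = (5/2 + (⅛)*(-2) + (-3 + 5*5)/8)*572 = (5/2 - ¼ + (-3 + 25)/8)*572 = (5/2 - ¼ + (⅛)*22)*572 = (5/2 - ¼ + 11/4)*572 = 5*572 = 2860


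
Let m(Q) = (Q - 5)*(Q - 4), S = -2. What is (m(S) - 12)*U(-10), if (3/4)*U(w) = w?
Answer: -400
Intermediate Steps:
U(w) = 4*w/3
m(Q) = (-5 + Q)*(-4 + Q)
(m(S) - 12)*U(-10) = ((20 + (-2)² - 9*(-2)) - 12)*((4/3)*(-10)) = ((20 + 4 + 18) - 12)*(-40/3) = (42 - 12)*(-40/3) = 30*(-40/3) = -400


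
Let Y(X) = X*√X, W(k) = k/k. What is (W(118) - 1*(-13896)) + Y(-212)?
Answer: 13897 - 424*I*√53 ≈ 13897.0 - 3086.8*I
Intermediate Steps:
W(k) = 1
Y(X) = X^(3/2)
(W(118) - 1*(-13896)) + Y(-212) = (1 - 1*(-13896)) + (-212)^(3/2) = (1 + 13896) - 424*I*√53 = 13897 - 424*I*√53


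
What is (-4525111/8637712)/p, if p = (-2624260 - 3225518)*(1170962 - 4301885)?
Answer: -4525111/158201461563350264928 ≈ -2.8603e-14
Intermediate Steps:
p = 18315204485094 (p = -5849778*(-3130923) = 18315204485094)
(-4525111/8637712)/p = -4525111/8637712/18315204485094 = -4525111*1/8637712*(1/18315204485094) = -4525111/8637712*1/18315204485094 = -4525111/158201461563350264928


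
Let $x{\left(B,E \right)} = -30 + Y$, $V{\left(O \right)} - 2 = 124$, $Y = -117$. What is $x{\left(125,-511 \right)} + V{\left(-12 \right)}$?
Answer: $-21$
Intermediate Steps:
$V{\left(O \right)} = 126$ ($V{\left(O \right)} = 2 + 124 = 126$)
$x{\left(B,E \right)} = -147$ ($x{\left(B,E \right)} = -30 - 117 = -147$)
$x{\left(125,-511 \right)} + V{\left(-12 \right)} = -147 + 126 = -21$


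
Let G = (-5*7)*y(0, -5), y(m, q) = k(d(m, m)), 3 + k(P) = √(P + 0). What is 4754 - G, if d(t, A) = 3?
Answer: 4649 + 35*√3 ≈ 4709.6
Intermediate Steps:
k(P) = -3 + √P (k(P) = -3 + √(P + 0) = -3 + √P)
y(m, q) = -3 + √3
G = 105 - 35*√3 (G = (-5*7)*(-3 + √3) = -35*(-3 + √3) = 105 - 35*√3 ≈ 44.378)
4754 - G = 4754 - (105 - 35*√3) = 4754 + (-105 + 35*√3) = 4649 + 35*√3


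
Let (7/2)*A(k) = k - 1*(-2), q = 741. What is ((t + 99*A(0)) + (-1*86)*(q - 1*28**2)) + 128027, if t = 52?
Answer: 922835/7 ≈ 1.3183e+5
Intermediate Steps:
A(k) = 4/7 + 2*k/7 (A(k) = 2*(k - 1*(-2))/7 = 2*(k + 2)/7 = 2*(2 + k)/7 = 4/7 + 2*k/7)
((t + 99*A(0)) + (-1*86)*(q - 1*28**2)) + 128027 = ((52 + 99*(4/7 + (2/7)*0)) + (-1*86)*(741 - 1*28**2)) + 128027 = ((52 + 99*(4/7 + 0)) - 86*(741 - 1*784)) + 128027 = ((52 + 99*(4/7)) - 86*(741 - 784)) + 128027 = ((52 + 396/7) - 86*(-43)) + 128027 = (760/7 + 3698) + 128027 = 26646/7 + 128027 = 922835/7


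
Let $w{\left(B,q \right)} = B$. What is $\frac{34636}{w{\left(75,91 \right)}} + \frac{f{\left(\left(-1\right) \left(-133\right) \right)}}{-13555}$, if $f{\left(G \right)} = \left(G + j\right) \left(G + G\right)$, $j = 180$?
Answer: $\frac{92649326}{203325} \approx 455.67$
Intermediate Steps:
$f{\left(G \right)} = 2 G \left(180 + G\right)$ ($f{\left(G \right)} = \left(G + 180\right) \left(G + G\right) = \left(180 + G\right) 2 G = 2 G \left(180 + G\right)$)
$\frac{34636}{w{\left(75,91 \right)}} + \frac{f{\left(\left(-1\right) \left(-133\right) \right)}}{-13555} = \frac{34636}{75} + \frac{2 \left(\left(-1\right) \left(-133\right)\right) \left(180 - -133\right)}{-13555} = 34636 \cdot \frac{1}{75} + 2 \cdot 133 \left(180 + 133\right) \left(- \frac{1}{13555}\right) = \frac{34636}{75} + 2 \cdot 133 \cdot 313 \left(- \frac{1}{13555}\right) = \frac{34636}{75} + 83258 \left(- \frac{1}{13555}\right) = \frac{34636}{75} - \frac{83258}{13555} = \frac{92649326}{203325}$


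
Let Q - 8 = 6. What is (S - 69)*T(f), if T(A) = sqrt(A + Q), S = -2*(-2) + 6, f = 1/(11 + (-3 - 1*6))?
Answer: -59*sqrt(58)/2 ≈ -224.67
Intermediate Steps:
Q = 14 (Q = 8 + 6 = 14)
f = 1/2 (f = 1/(11 + (-3 - 6)) = 1/(11 - 9) = 1/2 ≈ 0.50000)
S = 10 (S = 4 + 6 = 10)
T(A) = sqrt(14 + A) (T(A) = sqrt(A + 14) = sqrt(14 + A))
(S - 69)*T(f) = (10 - 69)*sqrt(14 + 1/2) = -59*sqrt(58)/2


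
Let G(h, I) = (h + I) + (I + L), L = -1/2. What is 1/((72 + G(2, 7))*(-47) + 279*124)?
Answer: 2/60967 ≈ 3.2805e-5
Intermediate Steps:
L = -½ (L = -1*½ = -½ ≈ -0.50000)
G(h, I) = -½ + h + 2*I (G(h, I) = (h + I) + (I - ½) = (I + h) + (-½ + I) = -½ + h + 2*I)
1/((72 + G(2, 7))*(-47) + 279*124) = 1/((72 + (-½ + 2 + 2*7))*(-47) + 279*124) = 1/((72 + (-½ + 2 + 14))*(-47) + 34596) = 1/((72 + 31/2)*(-47) + 34596) = 1/((175/2)*(-47) + 34596) = 1/(-8225/2 + 34596) = 1/(60967/2) = 2/60967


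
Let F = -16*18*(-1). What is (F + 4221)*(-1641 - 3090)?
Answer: -21332079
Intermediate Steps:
F = 288 (F = -288*(-1) = 288)
(F + 4221)*(-1641 - 3090) = (288 + 4221)*(-1641 - 3090) = 4509*(-4731) = -21332079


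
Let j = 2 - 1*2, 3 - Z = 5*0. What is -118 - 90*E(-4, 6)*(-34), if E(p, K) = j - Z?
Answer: -9298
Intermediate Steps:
Z = 3 (Z = 3 - 5*0 = 3 - 1*0 = 3 + 0 = 3)
j = 0 (j = 2 - 2 = 0)
E(p, K) = -3 (E(p, K) = 0 - 1*3 = 0 - 3 = -3)
-118 - 90*E(-4, 6)*(-34) = -118 - (-270)*(-34) = -118 - 90*102 = -118 - 9180 = -9298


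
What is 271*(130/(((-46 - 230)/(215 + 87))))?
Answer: -2659865/69 ≈ -38549.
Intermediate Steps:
271*(130/(((-46 - 230)/(215 + 87)))) = 271*(130/((-276/302))) = 271*(130/((-276*1/302))) = 271*(130/(-138/151)) = 271*(130*(-151/138)) = 271*(-9815/69) = -2659865/69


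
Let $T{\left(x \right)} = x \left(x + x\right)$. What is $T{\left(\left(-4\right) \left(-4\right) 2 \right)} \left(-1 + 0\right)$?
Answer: $-2048$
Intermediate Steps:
$T{\left(x \right)} = 2 x^{2}$ ($T{\left(x \right)} = x 2 x = 2 x^{2}$)
$T{\left(\left(-4\right) \left(-4\right) 2 \right)} \left(-1 + 0\right) = 2 \left(\left(-4\right) \left(-4\right) 2\right)^{2} \left(-1 + 0\right) = 2 \left(16 \cdot 2\right)^{2} \left(-1\right) = 2 \cdot 32^{2} \left(-1\right) = 2 \cdot 1024 \left(-1\right) = 2048 \left(-1\right) = -2048$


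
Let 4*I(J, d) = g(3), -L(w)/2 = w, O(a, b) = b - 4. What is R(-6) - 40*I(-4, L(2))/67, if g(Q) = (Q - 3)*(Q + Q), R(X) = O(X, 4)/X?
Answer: 0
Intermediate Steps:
O(a, b) = -4 + b
R(X) = 0 (R(X) = (-4 + 4)/X = 0/X = 0)
L(w) = -2*w
g(Q) = 2*Q*(-3 + Q) (g(Q) = (-3 + Q)*(2*Q) = 2*Q*(-3 + Q))
I(J, d) = 0 (I(J, d) = (2*3*(-3 + 3))/4 = (2*3*0)/4 = (¼)*0 = 0)
R(-6) - 40*I(-4, L(2))/67 = 0 - 0/67 = 0 - 40*0 = 0 + 0 = 0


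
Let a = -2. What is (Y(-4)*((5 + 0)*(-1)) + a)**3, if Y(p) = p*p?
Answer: -551368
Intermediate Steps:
Y(p) = p**2
(Y(-4)*((5 + 0)*(-1)) + a)**3 = ((-4)**2*((5 + 0)*(-1)) - 2)**3 = (16*(5*(-1)) - 2)**3 = (16*(-5) - 2)**3 = (-80 - 2)**3 = (-82)**3 = -551368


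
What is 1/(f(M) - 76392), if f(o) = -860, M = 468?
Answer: -1/77252 ≈ -1.2945e-5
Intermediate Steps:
1/(f(M) - 76392) = 1/(-860 - 76392) = 1/(-77252) = -1/77252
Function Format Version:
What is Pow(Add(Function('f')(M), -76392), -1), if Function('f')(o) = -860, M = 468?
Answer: Rational(-1, 77252) ≈ -1.2945e-5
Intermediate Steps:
Pow(Add(Function('f')(M), -76392), -1) = Pow(Add(-860, -76392), -1) = Pow(-77252, -1) = Rational(-1, 77252)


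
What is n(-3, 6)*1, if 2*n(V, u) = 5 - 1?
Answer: 2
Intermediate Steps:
n(V, u) = 2 (n(V, u) = (5 - 1)/2 = (½)*4 = 2)
n(-3, 6)*1 = 2*1 = 2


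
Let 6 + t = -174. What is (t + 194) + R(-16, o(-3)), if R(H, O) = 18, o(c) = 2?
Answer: 32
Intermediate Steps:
t = -180 (t = -6 - 174 = -180)
(t + 194) + R(-16, o(-3)) = (-180 + 194) + 18 = 14 + 18 = 32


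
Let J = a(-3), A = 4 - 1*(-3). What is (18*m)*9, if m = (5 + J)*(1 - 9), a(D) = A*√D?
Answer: -6480 - 9072*I*√3 ≈ -6480.0 - 15713.0*I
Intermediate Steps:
A = 7 (A = 4 + 3 = 7)
a(D) = 7*√D
J = 7*I*√3 (J = 7*√(-3) = 7*(I*√3) = 7*I*√3 ≈ 12.124*I)
m = -40 - 56*I*√3 (m = (5 + 7*I*√3)*(1 - 9) = (5 + 7*I*√3)*(-8) = -40 - 56*I*√3 ≈ -40.0 - 96.995*I)
(18*m)*9 = (18*(-40 - 56*I*√3))*9 = (-720 - 1008*I*√3)*9 = -6480 - 9072*I*√3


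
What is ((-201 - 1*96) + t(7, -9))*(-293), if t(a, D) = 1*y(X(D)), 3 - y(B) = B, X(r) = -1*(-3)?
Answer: 87021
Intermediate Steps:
X(r) = 3
y(B) = 3 - B
t(a, D) = 0 (t(a, D) = 1*(3 - 1*3) = 1*(3 - 3) = 1*0 = 0)
((-201 - 1*96) + t(7, -9))*(-293) = ((-201 - 1*96) + 0)*(-293) = ((-201 - 96) + 0)*(-293) = (-297 + 0)*(-293) = -297*(-293) = 87021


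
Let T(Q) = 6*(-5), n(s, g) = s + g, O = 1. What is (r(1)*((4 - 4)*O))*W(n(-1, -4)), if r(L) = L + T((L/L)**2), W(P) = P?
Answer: 0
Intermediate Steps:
n(s, g) = g + s
T(Q) = -30
r(L) = -30 + L (r(L) = L - 30 = -30 + L)
(r(1)*((4 - 4)*O))*W(n(-1, -4)) = ((-30 + 1)*((4 - 4)*1))*(-4 - 1) = -0*(-5) = -29*0*(-5) = 0*(-5) = 0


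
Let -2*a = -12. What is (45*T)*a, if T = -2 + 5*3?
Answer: 3510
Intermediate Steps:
T = 13 (T = -2 + 15 = 13)
a = 6 (a = -½*(-12) = 6)
(45*T)*a = (45*13)*6 = 585*6 = 3510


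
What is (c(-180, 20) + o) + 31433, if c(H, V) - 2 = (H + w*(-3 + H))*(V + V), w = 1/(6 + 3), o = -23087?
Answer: 1004/3 ≈ 334.67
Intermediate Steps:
w = 1/9 ≈ 0.11111
c(H, V) = 2 + 2*V*(-1/3 + 10*H/9) (c(H, V) = 2 + (H + (-3 + H)/9)*(V + V) = 2 + (H + (-1/3 + H/9))*(2*V) = 2 + (-1/3 + 10*H/9)*(2*V) = 2 + 2*V*(-1/3 + 10*H/9))
(c(-180, 20) + o) + 31433 = ((2 - 2/3*20 + (20/9)*(-180)*20) - 23087) + 31433 = ((2 - 40/3 - 8000) - 23087) + 31433 = (-24034/3 - 23087) + 31433 = -93295/3 + 31433 = 1004/3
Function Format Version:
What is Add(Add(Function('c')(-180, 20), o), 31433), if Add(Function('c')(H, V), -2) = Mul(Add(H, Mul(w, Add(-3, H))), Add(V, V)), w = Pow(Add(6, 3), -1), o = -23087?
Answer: Rational(1004, 3) ≈ 334.67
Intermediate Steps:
w = Rational(1, 9) (w = Pow(9, -1) = Rational(1, 9) ≈ 0.11111)
Function('c')(H, V) = Add(2, Mul(2, V, Add(Rational(-1, 3), Mul(Rational(10, 9), H)))) (Function('c')(H, V) = Add(2, Mul(Add(H, Mul(Rational(1, 9), Add(-3, H))), Add(V, V))) = Add(2, Mul(Add(H, Add(Rational(-1, 3), Mul(Rational(1, 9), H))), Mul(2, V))) = Add(2, Mul(Add(Rational(-1, 3), Mul(Rational(10, 9), H)), Mul(2, V))) = Add(2, Mul(2, V, Add(Rational(-1, 3), Mul(Rational(10, 9), H)))))
Add(Add(Function('c')(-180, 20), o), 31433) = Add(Add(Add(2, Mul(Rational(-2, 3), 20), Mul(Rational(20, 9), -180, 20)), -23087), 31433) = Add(Add(Add(2, Rational(-40, 3), -8000), -23087), 31433) = Add(Add(Rational(-24034, 3), -23087), 31433) = Add(Rational(-93295, 3), 31433) = Rational(1004, 3)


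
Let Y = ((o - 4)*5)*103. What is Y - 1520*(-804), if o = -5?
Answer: 1217445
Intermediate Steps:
Y = -4635 (Y = ((-5 - 4)*5)*103 = -9*5*103 = -45*103 = -4635)
Y - 1520*(-804) = -4635 - 1520*(-804) = -4635 + 1222080 = 1217445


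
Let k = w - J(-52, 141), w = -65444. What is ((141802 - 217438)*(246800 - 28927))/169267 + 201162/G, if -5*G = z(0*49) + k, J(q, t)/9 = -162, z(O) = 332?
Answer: -174797783923307/1795753603 ≈ -97340.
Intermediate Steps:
J(q, t) = -1458 (J(q, t) = 9*(-162) = -1458)
k = -63986 (k = -65444 - 1*(-1458) = -65444 + 1458 = -63986)
G = 63654/5 (G = -(332 - 63986)/5 = -⅕*(-63654) = 63654/5 ≈ 12731.)
((141802 - 217438)*(246800 - 28927))/169267 + 201162/G = ((141802 - 217438)*(246800 - 28927))/169267 + 201162/(63654/5) = -75636*217873*(1/169267) + 201162*(5/63654) = -16479042228*1/169267 + 167635/10609 = -16479042228/169267 + 167635/10609 = -174797783923307/1795753603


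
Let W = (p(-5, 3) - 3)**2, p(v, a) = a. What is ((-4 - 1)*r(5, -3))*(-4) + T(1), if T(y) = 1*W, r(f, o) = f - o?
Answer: 160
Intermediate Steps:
W = 0 (W = (3 - 3)**2 = 0**2 = 0)
T(y) = 0 (T(y) = 1*0 = 0)
((-4 - 1)*r(5, -3))*(-4) + T(1) = ((-4 - 1)*(5 - 1*(-3)))*(-4) + 0 = -5*(5 + 3)*(-4) + 0 = -5*8*(-4) + 0 = -40*(-4) + 0 = 160 + 0 = 160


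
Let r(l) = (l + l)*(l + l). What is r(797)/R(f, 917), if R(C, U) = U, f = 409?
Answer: 2540836/917 ≈ 2770.8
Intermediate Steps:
r(l) = 4*l² (r(l) = (2*l)*(2*l) = 4*l²)
r(797)/R(f, 917) = (4*797²)/917 = (4*635209)*(1/917) = 2540836*(1/917) = 2540836/917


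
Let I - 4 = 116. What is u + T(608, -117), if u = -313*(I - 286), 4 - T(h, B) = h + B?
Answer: 51471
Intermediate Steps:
I = 120 (I = 4 + 116 = 120)
T(h, B) = 4 - B - h (T(h, B) = 4 - (h + B) = 4 - (B + h) = 4 + (-B - h) = 4 - B - h)
u = 51958 (u = -313*(120 - 286) = -313*(-166) = 51958)
u + T(608, -117) = 51958 + (4 - 1*(-117) - 1*608) = 51958 + (4 + 117 - 608) = 51958 - 487 = 51471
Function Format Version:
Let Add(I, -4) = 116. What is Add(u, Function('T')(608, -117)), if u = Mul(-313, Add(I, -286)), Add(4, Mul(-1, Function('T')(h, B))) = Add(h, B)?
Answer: 51471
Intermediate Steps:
I = 120 (I = Add(4, 116) = 120)
Function('T')(h, B) = Add(4, Mul(-1, B), Mul(-1, h)) (Function('T')(h, B) = Add(4, Mul(-1, Add(h, B))) = Add(4, Mul(-1, Add(B, h))) = Add(4, Add(Mul(-1, B), Mul(-1, h))) = Add(4, Mul(-1, B), Mul(-1, h)))
u = 51958 (u = Mul(-313, Add(120, -286)) = Mul(-313, -166) = 51958)
Add(u, Function('T')(608, -117)) = Add(51958, Add(4, Mul(-1, -117), Mul(-1, 608))) = Add(51958, Add(4, 117, -608)) = Add(51958, -487) = 51471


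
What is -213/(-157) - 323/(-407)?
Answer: 137402/63899 ≈ 2.1503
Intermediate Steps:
-213/(-157) - 323/(-407) = -213*(-1/157) - 323*(-1/407) = 213/157 + 323/407 = 137402/63899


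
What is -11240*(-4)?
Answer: 44960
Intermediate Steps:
-11240*(-4) = -1*(-44960) = 44960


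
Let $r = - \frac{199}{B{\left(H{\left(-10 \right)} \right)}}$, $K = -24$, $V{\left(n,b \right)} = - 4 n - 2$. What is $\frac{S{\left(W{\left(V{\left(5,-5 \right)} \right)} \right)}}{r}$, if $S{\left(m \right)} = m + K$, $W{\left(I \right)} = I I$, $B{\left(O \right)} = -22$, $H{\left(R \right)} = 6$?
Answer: $\frac{10120}{199} \approx 50.854$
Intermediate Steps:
$V{\left(n,b \right)} = -2 - 4 n$
$W{\left(I \right)} = I^{2}$
$r = \frac{199}{22}$ ($r = - \frac{199}{-22} = \left(-199\right) \left(- \frac{1}{22}\right) = \frac{199}{22} \approx 9.0455$)
$S{\left(m \right)} = -24 + m$ ($S{\left(m \right)} = m - 24 = -24 + m$)
$\frac{S{\left(W{\left(V{\left(5,-5 \right)} \right)} \right)}}{r} = \frac{-24 + \left(-2 - 20\right)^{2}}{\frac{199}{22}} = \left(-24 + \left(-2 - 20\right)^{2}\right) \frac{22}{199} = \left(-24 + \left(-22\right)^{2}\right) \frac{22}{199} = \left(-24 + 484\right) \frac{22}{199} = 460 \cdot \frac{22}{199} = \frac{10120}{199}$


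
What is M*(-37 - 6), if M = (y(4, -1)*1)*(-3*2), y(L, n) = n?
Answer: -258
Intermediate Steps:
M = 6 (M = (-1*1)*(-3*2) = -1*(-6) = 6)
M*(-37 - 6) = 6*(-37 - 6) = 6*(-43) = -258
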